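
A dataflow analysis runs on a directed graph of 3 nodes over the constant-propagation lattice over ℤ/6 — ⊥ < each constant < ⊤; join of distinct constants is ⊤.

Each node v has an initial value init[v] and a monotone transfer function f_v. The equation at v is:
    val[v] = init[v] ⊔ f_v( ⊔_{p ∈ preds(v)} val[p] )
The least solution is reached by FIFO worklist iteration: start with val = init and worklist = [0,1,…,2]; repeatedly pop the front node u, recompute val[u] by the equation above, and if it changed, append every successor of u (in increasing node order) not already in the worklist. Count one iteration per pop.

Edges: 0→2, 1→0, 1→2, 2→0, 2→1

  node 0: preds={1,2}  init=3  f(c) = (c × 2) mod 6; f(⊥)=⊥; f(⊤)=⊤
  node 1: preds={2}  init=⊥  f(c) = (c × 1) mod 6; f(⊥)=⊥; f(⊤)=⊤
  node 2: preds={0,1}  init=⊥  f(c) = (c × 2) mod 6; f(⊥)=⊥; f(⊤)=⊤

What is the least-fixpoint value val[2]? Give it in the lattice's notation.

⊤

Trace (10 dequeues):
  [1] u=0 | in ⊥ | out 3 | ==
  [2] u=1 | in ⊥ | out ⊥ | ==
  [3] u=2 | in 3 | out 0 | prev ⊥ | push {0,1}
  [4] u=0 | in 0 | out ⊤ | prev 3 | push {2}
  [5] u=1 | in 0 | out 0 | prev ⊥ | push {0}
  [6] u=2 | in ⊤ | out ⊤ | prev 0 | push {1}
  [7] u=0 | in ⊤ | out ⊤ | ==
  [8] u=1 | in ⊤ | out ⊤ | prev 0 | push {0,2}
  [9] u=0 | in ⊤ | out ⊤ | ==
  [10] u=2 | in ⊤ | out ⊤ | ==

Converged values:
  [0] ⊤
  [1] ⊤
  [2] ⊤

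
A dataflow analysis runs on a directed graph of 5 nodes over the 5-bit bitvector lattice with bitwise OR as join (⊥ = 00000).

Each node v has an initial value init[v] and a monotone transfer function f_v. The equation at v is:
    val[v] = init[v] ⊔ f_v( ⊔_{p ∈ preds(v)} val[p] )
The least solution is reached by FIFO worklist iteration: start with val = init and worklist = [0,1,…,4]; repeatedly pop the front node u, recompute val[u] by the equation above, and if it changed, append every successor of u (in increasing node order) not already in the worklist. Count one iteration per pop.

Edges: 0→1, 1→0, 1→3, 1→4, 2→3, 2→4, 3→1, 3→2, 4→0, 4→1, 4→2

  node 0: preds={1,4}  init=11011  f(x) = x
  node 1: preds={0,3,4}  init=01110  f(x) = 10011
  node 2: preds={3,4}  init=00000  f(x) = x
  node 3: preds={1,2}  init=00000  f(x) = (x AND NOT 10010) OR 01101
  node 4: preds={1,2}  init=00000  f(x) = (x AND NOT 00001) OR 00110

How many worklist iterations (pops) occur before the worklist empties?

Iteration log — 10 steps:
  step 1. node 0  ⊔preds=01110  new=11111  old=11011  +wl: 
  step 2. node 1  ⊔preds=11111  new=11111  old=01110  +wl: 0
  step 3. node 2  ⊔preds=00000  new=00000  stable
  step 4. node 3  ⊔preds=11111  new=01101  old=00000  +wl: 1,2
  step 5. node 4  ⊔preds=11111  new=11110  old=00000  +wl: 
  step 6. node 0  ⊔preds=11111  new=11111  stable
  step 7. node 1  ⊔preds=11111  new=11111  stable
  step 8. node 2  ⊔preds=11111  new=11111  old=00000  +wl: 3,4
  step 9. node 3  ⊔preds=11111  new=01101  stable
  step 10. node 4  ⊔preds=11111  new=11110  stable

Least fixpoint reached:
  node 0: 11111
  node 1: 11111
  node 2: 11111
  node 3: 01101
  node 4: 11110

10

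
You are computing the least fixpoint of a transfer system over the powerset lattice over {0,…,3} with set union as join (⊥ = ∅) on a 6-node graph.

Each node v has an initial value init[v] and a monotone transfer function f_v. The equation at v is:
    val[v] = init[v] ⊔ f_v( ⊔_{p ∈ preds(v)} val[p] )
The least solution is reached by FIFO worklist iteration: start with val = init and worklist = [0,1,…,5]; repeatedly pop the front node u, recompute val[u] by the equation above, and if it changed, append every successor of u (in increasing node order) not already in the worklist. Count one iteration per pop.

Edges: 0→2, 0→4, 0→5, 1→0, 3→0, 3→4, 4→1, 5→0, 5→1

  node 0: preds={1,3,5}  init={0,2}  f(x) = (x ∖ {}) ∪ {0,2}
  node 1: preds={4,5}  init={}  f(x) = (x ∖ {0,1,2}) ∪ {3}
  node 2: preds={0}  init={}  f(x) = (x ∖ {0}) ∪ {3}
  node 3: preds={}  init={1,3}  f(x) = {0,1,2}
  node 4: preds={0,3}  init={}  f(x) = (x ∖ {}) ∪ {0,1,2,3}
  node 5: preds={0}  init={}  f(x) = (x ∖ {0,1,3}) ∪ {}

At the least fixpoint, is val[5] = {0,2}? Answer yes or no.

Iteration log — 8 steps:
  step 1. node 0  ⊔preds={1,3}  new={0,1,2,3}  old={0,2}  +wl: 
  step 2. node 1  ⊔preds={}  new={3}  old={}  +wl: 0
  step 3. node 2  ⊔preds={0,1,2,3}  new={1,2,3}  old={}  +wl: 
  step 4. node 3  ⊔preds={}  new={0,1,2,3}  old={1,3}  +wl: 
  step 5. node 4  ⊔preds={0,1,2,3}  new={0,1,2,3}  old={}  +wl: 1
  step 6. node 5  ⊔preds={0,1,2,3}  new={2}  old={}  +wl: 
  step 7. node 0  ⊔preds={0,1,2,3}  new={0,1,2,3}  stable
  step 8. node 1  ⊔preds={0,1,2,3}  new={3}  stable

Least fixpoint reached:
  node 0: {0,1,2,3}
  node 1: {3}
  node 2: {1,2,3}
  node 3: {0,1,2,3}
  node 4: {0,1,2,3}
  node 5: {2}

no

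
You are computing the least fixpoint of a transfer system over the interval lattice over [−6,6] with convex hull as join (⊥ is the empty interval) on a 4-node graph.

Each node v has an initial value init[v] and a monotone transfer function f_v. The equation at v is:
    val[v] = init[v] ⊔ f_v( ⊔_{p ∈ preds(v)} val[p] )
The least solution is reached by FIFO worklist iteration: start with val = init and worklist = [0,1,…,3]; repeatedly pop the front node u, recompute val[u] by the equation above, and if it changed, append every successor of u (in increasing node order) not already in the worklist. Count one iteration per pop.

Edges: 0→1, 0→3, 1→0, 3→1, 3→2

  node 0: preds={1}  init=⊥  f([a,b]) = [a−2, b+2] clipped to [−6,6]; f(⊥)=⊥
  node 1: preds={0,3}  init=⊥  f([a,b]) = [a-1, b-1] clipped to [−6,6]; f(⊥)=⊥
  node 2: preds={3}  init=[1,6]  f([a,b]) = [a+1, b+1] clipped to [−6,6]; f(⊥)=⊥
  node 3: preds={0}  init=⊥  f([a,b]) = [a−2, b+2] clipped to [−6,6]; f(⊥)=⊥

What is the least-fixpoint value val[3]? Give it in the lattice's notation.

Iteration log — 4 steps:
  step 1. node 0  ⊔preds=⊥  new=⊥  stable
  step 2. node 1  ⊔preds=⊥  new=⊥  stable
  step 3. node 2  ⊔preds=⊥  new=[1,6]  stable
  step 4. node 3  ⊔preds=⊥  new=⊥  stable

Least fixpoint reached:
  node 0: ⊥
  node 1: ⊥
  node 2: [1,6]
  node 3: ⊥

⊥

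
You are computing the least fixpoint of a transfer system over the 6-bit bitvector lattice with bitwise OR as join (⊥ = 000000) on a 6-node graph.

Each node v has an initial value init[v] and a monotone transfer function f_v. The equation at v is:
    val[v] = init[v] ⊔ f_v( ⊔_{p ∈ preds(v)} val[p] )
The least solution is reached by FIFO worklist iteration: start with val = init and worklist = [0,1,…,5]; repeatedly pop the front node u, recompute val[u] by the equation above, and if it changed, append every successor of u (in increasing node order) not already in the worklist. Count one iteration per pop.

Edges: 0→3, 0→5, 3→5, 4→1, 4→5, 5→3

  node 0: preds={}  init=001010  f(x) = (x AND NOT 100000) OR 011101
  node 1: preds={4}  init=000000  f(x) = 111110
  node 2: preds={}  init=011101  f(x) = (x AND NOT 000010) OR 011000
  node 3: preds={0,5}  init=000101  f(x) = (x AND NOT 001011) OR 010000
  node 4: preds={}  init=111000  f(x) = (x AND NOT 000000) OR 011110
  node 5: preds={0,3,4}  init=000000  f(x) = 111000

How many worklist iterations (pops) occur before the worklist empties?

9

Trace (9 dequeues):
  [1] u=0 | in 000000 | out 011111 | prev 001010 | push {}
  [2] u=1 | in 111000 | out 111110 | prev 000000 | push {}
  [3] u=2 | in 000000 | out 011101 | ==
  [4] u=3 | in 011111 | out 010101 | prev 000101 | push {}
  [5] u=4 | in 000000 | out 111110 | prev 111000 | push {1}
  [6] u=5 | in 111111 | out 111000 | prev 000000 | push {3}
  [7] u=1 | in 111110 | out 111110 | ==
  [8] u=3 | in 111111 | out 110101 | prev 010101 | push {5}
  [9] u=5 | in 111111 | out 111000 | ==

Converged values:
  [0] 011111
  [1] 111110
  [2] 011101
  [3] 110101
  [4] 111110
  [5] 111000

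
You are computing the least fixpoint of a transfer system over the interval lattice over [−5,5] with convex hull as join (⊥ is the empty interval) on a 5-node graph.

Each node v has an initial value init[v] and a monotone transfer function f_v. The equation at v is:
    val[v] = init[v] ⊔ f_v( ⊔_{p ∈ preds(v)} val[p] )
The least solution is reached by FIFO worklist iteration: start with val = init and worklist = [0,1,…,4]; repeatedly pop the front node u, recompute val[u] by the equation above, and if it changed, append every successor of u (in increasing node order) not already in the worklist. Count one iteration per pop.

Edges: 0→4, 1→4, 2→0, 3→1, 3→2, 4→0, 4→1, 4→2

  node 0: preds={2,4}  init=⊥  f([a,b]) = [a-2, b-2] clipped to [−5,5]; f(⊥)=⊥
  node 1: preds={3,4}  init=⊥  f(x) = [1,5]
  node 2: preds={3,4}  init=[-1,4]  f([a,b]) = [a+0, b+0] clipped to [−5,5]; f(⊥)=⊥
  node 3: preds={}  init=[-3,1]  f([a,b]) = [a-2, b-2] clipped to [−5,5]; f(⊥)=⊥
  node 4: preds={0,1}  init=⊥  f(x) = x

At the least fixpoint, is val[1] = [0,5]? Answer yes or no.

no

Trace (13 dequeues):
  [1] u=0 | in [-1,4] | out [-3,2] | prev ⊥ | push {}
  [2] u=1 | in [-3,1] | out [1,5] | prev ⊥ | push {}
  [3] u=2 | in [-3,1] | out [-3,4] | prev [-1,4] | push {0}
  [4] u=3 | in ⊥ | out [-3,1] | ==
  [5] u=4 | in [-3,5] | out [-3,5] | prev ⊥ | push {1,2}
  [6] u=0 | in [-3,5] | out [-5,3] | prev [-3,2] | push {4}
  [7] u=1 | in [-3,5] | out [1,5] | ==
  [8] u=2 | in [-3,5] | out [-3,5] | prev [-3,4] | push {0}
  [9] u=4 | in [-5,5] | out [-5,5] | prev [-3,5] | push {1,2}
  [10] u=0 | in [-5,5] | out [-5,3] | ==
  [11] u=1 | in [-5,5] | out [1,5] | ==
  [12] u=2 | in [-5,5] | out [-5,5] | prev [-3,5] | push {0}
  [13] u=0 | in [-5,5] | out [-5,3] | ==

Converged values:
  [0] [-5,3]
  [1] [1,5]
  [2] [-5,5]
  [3] [-3,1]
  [4] [-5,5]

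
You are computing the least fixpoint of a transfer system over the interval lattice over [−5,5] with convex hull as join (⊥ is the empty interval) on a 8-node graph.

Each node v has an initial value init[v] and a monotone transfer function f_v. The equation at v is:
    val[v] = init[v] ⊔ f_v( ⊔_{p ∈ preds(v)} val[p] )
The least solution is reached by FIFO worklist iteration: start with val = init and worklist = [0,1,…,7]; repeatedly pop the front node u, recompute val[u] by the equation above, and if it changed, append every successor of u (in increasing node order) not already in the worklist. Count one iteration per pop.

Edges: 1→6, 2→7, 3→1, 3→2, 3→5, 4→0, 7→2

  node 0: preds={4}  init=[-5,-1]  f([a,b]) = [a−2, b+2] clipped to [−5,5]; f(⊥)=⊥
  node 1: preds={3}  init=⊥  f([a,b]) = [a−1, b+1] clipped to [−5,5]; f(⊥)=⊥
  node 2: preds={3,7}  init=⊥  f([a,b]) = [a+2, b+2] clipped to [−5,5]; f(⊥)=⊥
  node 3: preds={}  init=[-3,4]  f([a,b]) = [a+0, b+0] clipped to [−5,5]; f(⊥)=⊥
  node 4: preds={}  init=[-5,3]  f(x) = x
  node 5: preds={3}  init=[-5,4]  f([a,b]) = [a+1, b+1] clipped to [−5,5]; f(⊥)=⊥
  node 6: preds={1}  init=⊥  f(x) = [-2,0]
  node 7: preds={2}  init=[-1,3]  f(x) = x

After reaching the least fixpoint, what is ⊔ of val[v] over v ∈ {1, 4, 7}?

Iteration log — 9 steps:
  step 1. node 0  ⊔preds=[-5,3]  new=[-5,5]  old=[-5,-1]  +wl: 
  step 2. node 1  ⊔preds=[-3,4]  new=[-4,5]  old=⊥  +wl: 
  step 3. node 2  ⊔preds=[-3,4]  new=[-1,5]  old=⊥  +wl: 
  step 4. node 3  ⊔preds=⊥  new=[-3,4]  stable
  step 5. node 4  ⊔preds=⊥  new=[-5,3]  stable
  step 6. node 5  ⊔preds=[-3,4]  new=[-5,5]  old=[-5,4]  +wl: 
  step 7. node 6  ⊔preds=[-4,5]  new=[-2,0]  old=⊥  +wl: 
  step 8. node 7  ⊔preds=[-1,5]  new=[-1,5]  old=[-1,3]  +wl: 2
  step 9. node 2  ⊔preds=[-3,5]  new=[-1,5]  stable

Least fixpoint reached:
  node 0: [-5,5]
  node 1: [-4,5]
  node 2: [-1,5]
  node 3: [-3,4]
  node 4: [-5,3]
  node 5: [-5,5]
  node 6: [-2,0]
  node 7: [-1,5]

[-5,5]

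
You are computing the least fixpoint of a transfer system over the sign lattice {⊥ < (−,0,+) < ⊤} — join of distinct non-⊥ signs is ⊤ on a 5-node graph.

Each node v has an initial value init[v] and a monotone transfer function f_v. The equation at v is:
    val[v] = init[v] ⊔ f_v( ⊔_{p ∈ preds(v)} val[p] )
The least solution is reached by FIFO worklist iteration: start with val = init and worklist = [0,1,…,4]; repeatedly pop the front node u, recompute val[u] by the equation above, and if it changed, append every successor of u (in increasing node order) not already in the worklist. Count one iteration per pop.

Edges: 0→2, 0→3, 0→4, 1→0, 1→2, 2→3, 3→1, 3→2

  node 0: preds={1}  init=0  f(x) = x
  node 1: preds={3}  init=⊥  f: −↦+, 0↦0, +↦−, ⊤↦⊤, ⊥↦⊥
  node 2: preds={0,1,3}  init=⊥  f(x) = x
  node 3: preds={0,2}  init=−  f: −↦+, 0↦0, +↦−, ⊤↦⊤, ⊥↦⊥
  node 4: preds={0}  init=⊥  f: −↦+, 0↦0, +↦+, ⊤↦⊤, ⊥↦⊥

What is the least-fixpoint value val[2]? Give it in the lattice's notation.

⊤

Trace (11 dequeues):
  [1] u=0 | in ⊥ | out 0 | ==
  [2] u=1 | in − | out + | prev ⊥ | push {0}
  [3] u=2 | in ⊤ | out ⊤ | prev ⊥ | push {}
  [4] u=3 | in ⊤ | out ⊤ | prev − | push {1,2}
  [5] u=4 | in 0 | out 0 | prev ⊥ | push {}
  [6] u=0 | in + | out ⊤ | prev 0 | push {3,4}
  [7] u=1 | in ⊤ | out ⊤ | prev + | push {0}
  [8] u=2 | in ⊤ | out ⊤ | ==
  [9] u=3 | in ⊤ | out ⊤ | ==
  [10] u=4 | in ⊤ | out ⊤ | prev 0 | push {}
  [11] u=0 | in ⊤ | out ⊤ | ==

Converged values:
  [0] ⊤
  [1] ⊤
  [2] ⊤
  [3] ⊤
  [4] ⊤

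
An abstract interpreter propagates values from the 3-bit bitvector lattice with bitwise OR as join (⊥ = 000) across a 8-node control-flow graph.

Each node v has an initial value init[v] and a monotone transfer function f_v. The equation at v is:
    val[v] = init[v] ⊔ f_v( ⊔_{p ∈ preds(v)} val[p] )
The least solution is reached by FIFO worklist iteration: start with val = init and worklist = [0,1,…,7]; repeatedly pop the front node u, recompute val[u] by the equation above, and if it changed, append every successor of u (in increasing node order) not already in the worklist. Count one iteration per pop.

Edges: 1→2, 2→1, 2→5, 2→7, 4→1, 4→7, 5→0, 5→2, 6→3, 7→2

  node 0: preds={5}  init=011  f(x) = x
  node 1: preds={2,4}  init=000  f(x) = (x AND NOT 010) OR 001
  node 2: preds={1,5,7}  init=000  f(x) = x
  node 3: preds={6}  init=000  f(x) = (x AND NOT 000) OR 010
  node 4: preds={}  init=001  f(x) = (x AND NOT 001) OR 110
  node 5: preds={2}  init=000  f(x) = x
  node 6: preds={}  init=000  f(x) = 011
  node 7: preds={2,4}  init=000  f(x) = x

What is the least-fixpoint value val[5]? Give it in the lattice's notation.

111

Iteration log — 17 steps:
  step 1. node 0  ⊔preds=000  new=011  stable
  step 2. node 1  ⊔preds=001  new=001  old=000  +wl: 
  step 3. node 2  ⊔preds=001  new=001  old=000  +wl: 1
  step 4. node 3  ⊔preds=000  new=010  old=000  +wl: 
  step 5. node 4  ⊔preds=000  new=111  old=001  +wl: 
  step 6. node 5  ⊔preds=001  new=001  old=000  +wl: 0,2
  step 7. node 6  ⊔preds=000  new=011  old=000  +wl: 3
  step 8. node 7  ⊔preds=111  new=111  old=000  +wl: 
  step 9. node 1  ⊔preds=111  new=101  old=001  +wl: 
  step 10. node 0  ⊔preds=001  new=011  stable
  step 11. node 2  ⊔preds=111  new=111  old=001  +wl: 1,5,7
  step 12. node 3  ⊔preds=011  new=011  old=010  +wl: 
  step 13. node 1  ⊔preds=111  new=101  stable
  step 14. node 5  ⊔preds=111  new=111  old=001  +wl: 0,2
  step 15. node 7  ⊔preds=111  new=111  stable
  step 16. node 0  ⊔preds=111  new=111  old=011  +wl: 
  step 17. node 2  ⊔preds=111  new=111  stable

Least fixpoint reached:
  node 0: 111
  node 1: 101
  node 2: 111
  node 3: 011
  node 4: 111
  node 5: 111
  node 6: 011
  node 7: 111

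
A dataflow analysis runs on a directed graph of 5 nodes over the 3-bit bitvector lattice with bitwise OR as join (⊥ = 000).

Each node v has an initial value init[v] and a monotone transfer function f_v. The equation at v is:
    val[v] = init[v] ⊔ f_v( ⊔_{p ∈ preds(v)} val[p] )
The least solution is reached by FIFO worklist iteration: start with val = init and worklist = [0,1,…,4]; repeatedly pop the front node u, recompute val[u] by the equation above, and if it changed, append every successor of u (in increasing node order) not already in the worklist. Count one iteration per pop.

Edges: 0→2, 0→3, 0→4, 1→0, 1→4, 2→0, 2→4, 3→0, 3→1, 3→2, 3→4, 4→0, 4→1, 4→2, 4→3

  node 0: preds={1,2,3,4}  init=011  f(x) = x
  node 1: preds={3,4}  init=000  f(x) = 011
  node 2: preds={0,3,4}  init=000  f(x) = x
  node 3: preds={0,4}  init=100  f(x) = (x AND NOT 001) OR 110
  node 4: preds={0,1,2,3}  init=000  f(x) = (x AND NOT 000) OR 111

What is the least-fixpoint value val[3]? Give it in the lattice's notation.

Trace (9 dequeues):
  [1] u=0 | in 100 | out 111 | prev 011 | push {}
  [2] u=1 | in 100 | out 011 | prev 000 | push {0}
  [3] u=2 | in 111 | out 111 | prev 000 | push {}
  [4] u=3 | in 111 | out 110 | prev 100 | push {1,2}
  [5] u=4 | in 111 | out 111 | prev 000 | push {3}
  [6] u=0 | in 111 | out 111 | ==
  [7] u=1 | in 111 | out 011 | ==
  [8] u=2 | in 111 | out 111 | ==
  [9] u=3 | in 111 | out 110 | ==

Converged values:
  [0] 111
  [1] 011
  [2] 111
  [3] 110
  [4] 111

110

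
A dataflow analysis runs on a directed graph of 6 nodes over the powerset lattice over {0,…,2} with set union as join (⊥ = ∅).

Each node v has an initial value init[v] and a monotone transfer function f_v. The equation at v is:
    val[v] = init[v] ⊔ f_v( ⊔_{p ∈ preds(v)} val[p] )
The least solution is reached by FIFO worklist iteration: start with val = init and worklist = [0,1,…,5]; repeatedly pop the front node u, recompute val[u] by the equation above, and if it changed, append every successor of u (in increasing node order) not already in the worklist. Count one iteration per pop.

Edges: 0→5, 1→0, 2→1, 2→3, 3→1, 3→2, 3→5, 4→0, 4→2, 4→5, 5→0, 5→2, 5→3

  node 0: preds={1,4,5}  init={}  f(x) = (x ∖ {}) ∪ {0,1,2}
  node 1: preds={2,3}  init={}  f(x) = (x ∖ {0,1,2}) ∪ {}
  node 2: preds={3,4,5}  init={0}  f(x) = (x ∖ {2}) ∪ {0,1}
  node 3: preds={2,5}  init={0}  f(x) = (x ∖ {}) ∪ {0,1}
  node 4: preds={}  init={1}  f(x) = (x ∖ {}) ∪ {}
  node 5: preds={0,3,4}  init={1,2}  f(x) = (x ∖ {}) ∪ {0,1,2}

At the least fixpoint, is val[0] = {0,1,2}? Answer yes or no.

yes

Worklist (10 pops):
  #1 pop 0: in={1,2} → {0,1,2} (was {}); enqueue []
  #2 pop 1: in={0} → {} (no change)
  #3 pop 2: in={0,1,2} → {0,1} (was {0}); enqueue [1]
  #4 pop 3: in={0,1,2} → {0,1,2} (was {0}); enqueue [2]
  #5 pop 4: in={} → {1} (no change)
  #6 pop 5: in={0,1,2} → {0,1,2} (was {1,2}); enqueue [0,3]
  #7 pop 1: in={0,1,2} → {} (no change)
  #8 pop 2: in={0,1,2} → {0,1} (no change)
  #9 pop 0: in={0,1,2} → {0,1,2} (no change)
  #10 pop 3: in={0,1,2} → {0,1,2} (no change)

Fixpoint:
  val[0] = {0,1,2}
  val[1] = {}
  val[2] = {0,1}
  val[3] = {0,1,2}
  val[4] = {1}
  val[5] = {0,1,2}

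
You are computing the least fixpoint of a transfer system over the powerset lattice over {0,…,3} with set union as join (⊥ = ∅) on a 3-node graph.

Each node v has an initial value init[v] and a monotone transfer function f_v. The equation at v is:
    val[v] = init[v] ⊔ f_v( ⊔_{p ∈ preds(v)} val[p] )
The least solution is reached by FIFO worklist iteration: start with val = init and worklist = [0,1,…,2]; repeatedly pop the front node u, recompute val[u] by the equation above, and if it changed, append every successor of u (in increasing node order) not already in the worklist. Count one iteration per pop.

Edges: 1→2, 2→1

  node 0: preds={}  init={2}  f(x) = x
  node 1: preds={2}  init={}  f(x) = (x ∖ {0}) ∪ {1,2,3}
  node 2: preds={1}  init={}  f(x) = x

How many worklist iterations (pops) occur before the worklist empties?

Worklist (4 pops):
  #1 pop 0: in={} → {2} (no change)
  #2 pop 1: in={} → {1,2,3} (was {}); enqueue []
  #3 pop 2: in={1,2,3} → {1,2,3} (was {}); enqueue [1]
  #4 pop 1: in={1,2,3} → {1,2,3} (no change)

Fixpoint:
  val[0] = {2}
  val[1] = {1,2,3}
  val[2] = {1,2,3}

4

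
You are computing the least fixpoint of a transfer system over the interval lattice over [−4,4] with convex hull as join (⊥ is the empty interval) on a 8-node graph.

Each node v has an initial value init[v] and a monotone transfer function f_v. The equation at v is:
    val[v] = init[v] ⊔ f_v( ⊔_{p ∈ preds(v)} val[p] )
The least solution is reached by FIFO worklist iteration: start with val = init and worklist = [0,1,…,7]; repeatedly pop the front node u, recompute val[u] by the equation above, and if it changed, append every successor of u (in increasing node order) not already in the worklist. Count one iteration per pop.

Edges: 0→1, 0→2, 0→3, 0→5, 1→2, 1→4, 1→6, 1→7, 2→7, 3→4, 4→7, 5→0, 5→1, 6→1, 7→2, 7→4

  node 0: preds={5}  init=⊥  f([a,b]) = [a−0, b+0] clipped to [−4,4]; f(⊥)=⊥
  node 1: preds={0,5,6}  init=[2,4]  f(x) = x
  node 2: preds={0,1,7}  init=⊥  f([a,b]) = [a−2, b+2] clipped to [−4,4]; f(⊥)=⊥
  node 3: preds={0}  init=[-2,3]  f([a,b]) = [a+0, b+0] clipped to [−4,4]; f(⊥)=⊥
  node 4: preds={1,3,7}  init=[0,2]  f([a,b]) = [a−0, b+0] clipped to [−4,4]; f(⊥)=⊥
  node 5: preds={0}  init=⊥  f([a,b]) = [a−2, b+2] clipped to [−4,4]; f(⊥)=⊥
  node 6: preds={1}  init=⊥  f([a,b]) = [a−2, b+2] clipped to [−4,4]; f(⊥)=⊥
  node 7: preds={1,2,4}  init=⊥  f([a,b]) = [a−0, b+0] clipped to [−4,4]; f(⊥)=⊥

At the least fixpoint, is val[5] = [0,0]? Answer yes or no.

Worklist (23 pops):
  #1 pop 0: in=⊥ → ⊥ (no change)
  #2 pop 1: in=⊥ → [2,4] (no change)
  #3 pop 2: in=[2,4] → [0,4] (was ⊥); enqueue []
  #4 pop 3: in=⊥ → [-2,3] (no change)
  #5 pop 4: in=[-2,4] → [-2,4] (was [0,2]); enqueue []
  #6 pop 5: in=⊥ → ⊥ (no change)
  #7 pop 6: in=[2,4] → [0,4] (was ⊥); enqueue [1]
  #8 pop 7: in=[-2,4] → [-2,4] (was ⊥); enqueue [2,4]
  #9 pop 1: in=[0,4] → [0,4] (was [2,4]); enqueue [6,7]
  #10 pop 2: in=[-2,4] → [-4,4] (was [0,4]); enqueue []
  #11 pop 4: in=[-2,4] → [-2,4] (no change)
  #12 pop 6: in=[0,4] → [-2,4] (was [0,4]); enqueue [1]
  #13 pop 7: in=[-4,4] → [-4,4] (was [-2,4]); enqueue [2,4]
  #14 pop 1: in=[-2,4] → [-2,4] (was [0,4]); enqueue [6,7]
  #15 pop 2: in=[-4,4] → [-4,4] (no change)
  #16 pop 4: in=[-4,4] → [-4,4] (was [-2,4]); enqueue []
  #17 pop 6: in=[-2,4] → [-4,4] (was [-2,4]); enqueue [1]
  #18 pop 7: in=[-4,4] → [-4,4] (no change)
  #19 pop 1: in=[-4,4] → [-4,4] (was [-2,4]); enqueue [2,4,6,7]
  #20 pop 2: in=[-4,4] → [-4,4] (no change)
  #21 pop 4: in=[-4,4] → [-4,4] (no change)
  #22 pop 6: in=[-4,4] → [-4,4] (no change)
  #23 pop 7: in=[-4,4] → [-4,4] (no change)

Fixpoint:
  val[0] = ⊥
  val[1] = [-4,4]
  val[2] = [-4,4]
  val[3] = [-2,3]
  val[4] = [-4,4]
  val[5] = ⊥
  val[6] = [-4,4]
  val[7] = [-4,4]

no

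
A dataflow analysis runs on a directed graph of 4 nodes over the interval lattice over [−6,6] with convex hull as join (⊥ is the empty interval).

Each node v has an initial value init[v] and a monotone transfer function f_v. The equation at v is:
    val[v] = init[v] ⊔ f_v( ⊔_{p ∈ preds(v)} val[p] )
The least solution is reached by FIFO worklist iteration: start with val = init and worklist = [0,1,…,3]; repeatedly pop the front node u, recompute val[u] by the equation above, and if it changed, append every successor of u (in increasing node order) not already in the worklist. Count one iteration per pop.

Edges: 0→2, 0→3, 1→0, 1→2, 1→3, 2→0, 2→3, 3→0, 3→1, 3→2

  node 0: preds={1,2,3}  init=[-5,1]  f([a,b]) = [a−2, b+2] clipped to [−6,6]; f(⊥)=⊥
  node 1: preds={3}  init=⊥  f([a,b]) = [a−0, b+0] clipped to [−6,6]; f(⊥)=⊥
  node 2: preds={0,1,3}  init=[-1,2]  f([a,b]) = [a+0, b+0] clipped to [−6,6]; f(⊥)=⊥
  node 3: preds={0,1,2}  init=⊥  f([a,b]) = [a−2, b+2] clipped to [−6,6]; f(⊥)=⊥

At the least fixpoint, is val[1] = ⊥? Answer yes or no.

Trace (9 dequeues):
  [1] u=0 | in [-1,2] | out [-5,4] | prev [-5,1] | push {}
  [2] u=1 | in ⊥ | out ⊥ | ==
  [3] u=2 | in [-5,4] | out [-5,4] | prev [-1,2] | push {0}
  [4] u=3 | in [-5,4] | out [-6,6] | prev ⊥ | push {1,2}
  [5] u=0 | in [-6,6] | out [-6,6] | prev [-5,4] | push {3}
  [6] u=1 | in [-6,6] | out [-6,6] | prev ⊥ | push {0}
  [7] u=2 | in [-6,6] | out [-6,6] | prev [-5,4] | push {}
  [8] u=3 | in [-6,6] | out [-6,6] | ==
  [9] u=0 | in [-6,6] | out [-6,6] | ==

Converged values:
  [0] [-6,6]
  [1] [-6,6]
  [2] [-6,6]
  [3] [-6,6]

no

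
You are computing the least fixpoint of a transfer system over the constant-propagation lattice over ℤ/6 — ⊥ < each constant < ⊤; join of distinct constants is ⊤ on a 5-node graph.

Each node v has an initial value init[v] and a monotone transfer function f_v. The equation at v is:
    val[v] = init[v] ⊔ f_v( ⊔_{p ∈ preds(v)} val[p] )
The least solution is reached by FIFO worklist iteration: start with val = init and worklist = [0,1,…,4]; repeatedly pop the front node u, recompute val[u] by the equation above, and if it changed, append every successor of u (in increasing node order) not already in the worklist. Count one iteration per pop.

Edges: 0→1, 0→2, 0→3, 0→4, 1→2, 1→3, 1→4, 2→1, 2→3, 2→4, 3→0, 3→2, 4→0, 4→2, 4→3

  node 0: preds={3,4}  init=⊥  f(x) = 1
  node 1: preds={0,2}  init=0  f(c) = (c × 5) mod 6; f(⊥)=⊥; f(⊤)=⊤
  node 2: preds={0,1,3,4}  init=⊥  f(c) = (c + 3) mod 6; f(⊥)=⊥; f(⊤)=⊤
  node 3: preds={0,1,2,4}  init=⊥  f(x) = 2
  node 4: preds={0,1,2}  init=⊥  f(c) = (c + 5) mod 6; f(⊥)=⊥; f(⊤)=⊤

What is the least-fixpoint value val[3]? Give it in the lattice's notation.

2

Worklist (9 pops):
  #1 pop 0: in=⊥ → 1 (was ⊥); enqueue []
  #2 pop 1: in=1 → ⊤ (was 0); enqueue []
  #3 pop 2: in=⊤ → ⊤ (was ⊥); enqueue [1]
  #4 pop 3: in=⊤ → 2 (was ⊥); enqueue [0,2]
  #5 pop 4: in=⊤ → ⊤ (was ⊥); enqueue [3]
  #6 pop 1: in=⊤ → ⊤ (no change)
  #7 pop 0: in=⊤ → 1 (no change)
  #8 pop 2: in=⊤ → ⊤ (no change)
  #9 pop 3: in=⊤ → 2 (no change)

Fixpoint:
  val[0] = 1
  val[1] = ⊤
  val[2] = ⊤
  val[3] = 2
  val[4] = ⊤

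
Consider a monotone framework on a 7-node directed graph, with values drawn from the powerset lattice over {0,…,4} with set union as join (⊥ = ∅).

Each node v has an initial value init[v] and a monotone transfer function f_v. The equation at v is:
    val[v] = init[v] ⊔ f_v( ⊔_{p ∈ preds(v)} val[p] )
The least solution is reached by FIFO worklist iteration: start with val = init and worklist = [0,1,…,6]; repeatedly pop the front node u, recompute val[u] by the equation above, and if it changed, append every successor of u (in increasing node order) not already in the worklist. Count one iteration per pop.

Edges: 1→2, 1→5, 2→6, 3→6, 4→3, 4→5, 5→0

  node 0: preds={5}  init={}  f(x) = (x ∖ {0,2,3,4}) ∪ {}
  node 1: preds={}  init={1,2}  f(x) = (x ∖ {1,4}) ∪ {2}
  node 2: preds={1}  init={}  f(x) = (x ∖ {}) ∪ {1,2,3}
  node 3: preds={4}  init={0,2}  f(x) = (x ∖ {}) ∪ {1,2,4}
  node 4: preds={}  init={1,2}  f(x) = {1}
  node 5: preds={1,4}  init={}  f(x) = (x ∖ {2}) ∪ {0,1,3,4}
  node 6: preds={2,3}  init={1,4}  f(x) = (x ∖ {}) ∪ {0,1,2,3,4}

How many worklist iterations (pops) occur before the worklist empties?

Trace (8 dequeues):
  [1] u=0 | in {} | out {} | ==
  [2] u=1 | in {} | out {1,2} | ==
  [3] u=2 | in {1,2} | out {1,2,3} | prev {} | push {}
  [4] u=3 | in {1,2} | out {0,1,2,4} | prev {0,2} | push {}
  [5] u=4 | in {} | out {1,2} | ==
  [6] u=5 | in {1,2} | out {0,1,3,4} | prev {} | push {0}
  [7] u=6 | in {0,1,2,3,4} | out {0,1,2,3,4} | prev {1,4} | push {}
  [8] u=0 | in {0,1,3,4} | out {1} | prev {} | push {}

Converged values:
  [0] {1}
  [1] {1,2}
  [2] {1,2,3}
  [3] {0,1,2,4}
  [4] {1,2}
  [5] {0,1,3,4}
  [6] {0,1,2,3,4}

8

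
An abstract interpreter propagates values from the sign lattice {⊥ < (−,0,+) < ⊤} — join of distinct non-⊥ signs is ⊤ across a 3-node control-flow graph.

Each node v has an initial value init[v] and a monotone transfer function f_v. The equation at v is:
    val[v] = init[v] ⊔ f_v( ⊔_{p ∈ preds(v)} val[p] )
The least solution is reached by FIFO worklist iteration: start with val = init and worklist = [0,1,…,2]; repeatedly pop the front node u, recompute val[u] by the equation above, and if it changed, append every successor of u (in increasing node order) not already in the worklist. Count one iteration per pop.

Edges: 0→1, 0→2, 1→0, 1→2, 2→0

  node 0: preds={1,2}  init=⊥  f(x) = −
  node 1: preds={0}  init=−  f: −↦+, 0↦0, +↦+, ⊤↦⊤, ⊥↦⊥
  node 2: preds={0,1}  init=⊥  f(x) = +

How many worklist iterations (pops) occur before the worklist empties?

Worklist (4 pops):
  #1 pop 0: in=− → − (was ⊥); enqueue []
  #2 pop 1: in=− → ⊤ (was −); enqueue [0]
  #3 pop 2: in=⊤ → + (was ⊥); enqueue []
  #4 pop 0: in=⊤ → − (no change)

Fixpoint:
  val[0] = −
  val[1] = ⊤
  val[2] = +

4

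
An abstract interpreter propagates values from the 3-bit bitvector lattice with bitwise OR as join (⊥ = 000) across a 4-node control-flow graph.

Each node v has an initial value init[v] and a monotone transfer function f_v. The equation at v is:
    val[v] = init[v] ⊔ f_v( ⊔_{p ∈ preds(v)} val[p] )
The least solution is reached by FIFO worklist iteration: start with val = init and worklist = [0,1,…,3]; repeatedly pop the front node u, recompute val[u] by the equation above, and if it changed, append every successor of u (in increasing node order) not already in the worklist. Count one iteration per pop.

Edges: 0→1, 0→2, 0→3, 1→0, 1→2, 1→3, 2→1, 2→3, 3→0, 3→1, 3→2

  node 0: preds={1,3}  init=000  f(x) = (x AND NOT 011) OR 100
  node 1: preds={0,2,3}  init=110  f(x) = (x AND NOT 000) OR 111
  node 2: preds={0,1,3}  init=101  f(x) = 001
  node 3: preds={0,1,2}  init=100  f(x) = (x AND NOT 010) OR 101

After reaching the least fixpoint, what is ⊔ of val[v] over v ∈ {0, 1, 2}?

111

Trace (7 dequeues):
  [1] u=0 | in 110 | out 100 | prev 000 | push {}
  [2] u=1 | in 101 | out 111 | prev 110 | push {0}
  [3] u=2 | in 111 | out 101 | ==
  [4] u=3 | in 111 | out 101 | prev 100 | push {1,2}
  [5] u=0 | in 111 | out 100 | ==
  [6] u=1 | in 101 | out 111 | ==
  [7] u=2 | in 111 | out 101 | ==

Converged values:
  [0] 100
  [1] 111
  [2] 101
  [3] 101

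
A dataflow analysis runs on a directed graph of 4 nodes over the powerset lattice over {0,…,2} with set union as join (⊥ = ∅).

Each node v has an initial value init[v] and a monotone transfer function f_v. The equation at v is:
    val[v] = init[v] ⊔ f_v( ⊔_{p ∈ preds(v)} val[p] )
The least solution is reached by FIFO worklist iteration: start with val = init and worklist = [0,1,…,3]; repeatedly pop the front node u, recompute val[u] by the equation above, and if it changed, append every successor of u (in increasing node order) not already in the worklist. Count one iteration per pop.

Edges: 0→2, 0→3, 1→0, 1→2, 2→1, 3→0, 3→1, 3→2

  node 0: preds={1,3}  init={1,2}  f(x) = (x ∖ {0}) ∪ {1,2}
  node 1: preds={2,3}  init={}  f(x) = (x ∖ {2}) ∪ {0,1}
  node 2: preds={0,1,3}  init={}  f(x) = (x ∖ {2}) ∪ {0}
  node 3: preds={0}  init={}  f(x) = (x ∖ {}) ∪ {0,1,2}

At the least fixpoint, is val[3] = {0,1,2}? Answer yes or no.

yes

Iteration log — 7 steps:
  step 1. node 0  ⊔preds={}  new={1,2}  stable
  step 2. node 1  ⊔preds={}  new={0,1}  old={}  +wl: 0
  step 3. node 2  ⊔preds={0,1,2}  new={0,1}  old={}  +wl: 1
  step 4. node 3  ⊔preds={1,2}  new={0,1,2}  old={}  +wl: 2
  step 5. node 0  ⊔preds={0,1,2}  new={1,2}  stable
  step 6. node 1  ⊔preds={0,1,2}  new={0,1}  stable
  step 7. node 2  ⊔preds={0,1,2}  new={0,1}  stable

Least fixpoint reached:
  node 0: {1,2}
  node 1: {0,1}
  node 2: {0,1}
  node 3: {0,1,2}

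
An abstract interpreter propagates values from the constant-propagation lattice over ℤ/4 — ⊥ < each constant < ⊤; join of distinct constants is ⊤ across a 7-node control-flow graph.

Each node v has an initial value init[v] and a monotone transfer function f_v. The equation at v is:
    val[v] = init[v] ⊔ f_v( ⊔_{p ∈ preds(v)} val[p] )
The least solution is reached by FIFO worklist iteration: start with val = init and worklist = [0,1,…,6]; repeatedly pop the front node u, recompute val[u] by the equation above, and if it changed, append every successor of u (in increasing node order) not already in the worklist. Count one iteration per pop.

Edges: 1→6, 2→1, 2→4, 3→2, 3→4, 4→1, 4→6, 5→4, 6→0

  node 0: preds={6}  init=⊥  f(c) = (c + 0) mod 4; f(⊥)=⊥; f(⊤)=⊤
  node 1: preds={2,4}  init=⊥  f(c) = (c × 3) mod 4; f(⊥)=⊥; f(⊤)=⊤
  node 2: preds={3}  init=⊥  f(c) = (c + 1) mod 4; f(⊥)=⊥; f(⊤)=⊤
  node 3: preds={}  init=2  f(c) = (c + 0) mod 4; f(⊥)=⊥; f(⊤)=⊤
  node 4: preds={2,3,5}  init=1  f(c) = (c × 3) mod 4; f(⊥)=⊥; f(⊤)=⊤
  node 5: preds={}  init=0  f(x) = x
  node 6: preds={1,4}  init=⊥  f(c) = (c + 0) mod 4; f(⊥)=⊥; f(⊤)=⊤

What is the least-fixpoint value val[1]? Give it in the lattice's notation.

Trace (10 dequeues):
  [1] u=0 | in ⊥ | out ⊥ | ==
  [2] u=1 | in 1 | out 3 | prev ⊥ | push {}
  [3] u=2 | in 2 | out 3 | prev ⊥ | push {1}
  [4] u=3 | in ⊥ | out 2 | ==
  [5] u=4 | in ⊤ | out ⊤ | prev 1 | push {}
  [6] u=5 | in ⊥ | out 0 | ==
  [7] u=6 | in ⊤ | out ⊤ | prev ⊥ | push {0}
  [8] u=1 | in ⊤ | out ⊤ | prev 3 | push {6}
  [9] u=0 | in ⊤ | out ⊤ | prev ⊥ | push {}
  [10] u=6 | in ⊤ | out ⊤ | ==

Converged values:
  [0] ⊤
  [1] ⊤
  [2] 3
  [3] 2
  [4] ⊤
  [5] 0
  [6] ⊤

⊤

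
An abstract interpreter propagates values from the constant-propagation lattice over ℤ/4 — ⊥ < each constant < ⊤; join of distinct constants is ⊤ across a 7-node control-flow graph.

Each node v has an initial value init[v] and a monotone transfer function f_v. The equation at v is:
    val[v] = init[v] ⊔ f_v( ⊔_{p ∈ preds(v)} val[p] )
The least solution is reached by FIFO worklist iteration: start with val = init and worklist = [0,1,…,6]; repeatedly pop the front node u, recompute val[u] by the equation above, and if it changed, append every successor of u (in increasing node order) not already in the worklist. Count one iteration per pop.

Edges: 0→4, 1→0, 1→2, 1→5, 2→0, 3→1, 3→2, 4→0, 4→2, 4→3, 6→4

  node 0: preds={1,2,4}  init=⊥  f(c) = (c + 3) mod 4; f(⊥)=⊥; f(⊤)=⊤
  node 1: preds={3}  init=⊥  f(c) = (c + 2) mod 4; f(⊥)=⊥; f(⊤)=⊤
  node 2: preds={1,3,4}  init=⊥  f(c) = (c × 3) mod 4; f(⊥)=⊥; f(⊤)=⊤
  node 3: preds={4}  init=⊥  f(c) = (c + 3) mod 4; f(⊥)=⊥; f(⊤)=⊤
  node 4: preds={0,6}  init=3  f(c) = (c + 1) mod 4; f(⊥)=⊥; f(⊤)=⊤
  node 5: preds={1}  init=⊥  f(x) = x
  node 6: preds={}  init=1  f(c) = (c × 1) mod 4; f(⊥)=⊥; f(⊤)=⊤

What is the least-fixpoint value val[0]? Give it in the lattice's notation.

⊤

Iteration log — 18 steps:
  step 1. node 0  ⊔preds=3  new=2  old=⊥  +wl: 
  step 2. node 1  ⊔preds=⊥  new=⊥  stable
  step 3. node 2  ⊔preds=3  new=1  old=⊥  +wl: 0
  step 4. node 3  ⊔preds=3  new=2  old=⊥  +wl: 1,2
  step 5. node 4  ⊔preds=⊤  new=⊤  old=3  +wl: 3
  step 6. node 5  ⊔preds=⊥  new=⊥  stable
  step 7. node 6  ⊔preds=⊥  new=1  stable
  step 8. node 0  ⊔preds=⊤  new=⊤  old=2  +wl: 4
  step 9. node 1  ⊔preds=2  new=0  old=⊥  +wl: 0,5
  step 10. node 2  ⊔preds=⊤  new=⊤  old=1  +wl: 
  step 11. node 3  ⊔preds=⊤  new=⊤  old=2  +wl: 1,2
  step 12. node 4  ⊔preds=⊤  new=⊤  stable
  step 13. node 0  ⊔preds=⊤  new=⊤  stable
  step 14. node 5  ⊔preds=0  new=0  old=⊥  +wl: 
  step 15. node 1  ⊔preds=⊤  new=⊤  old=0  +wl: 0,5
  step 16. node 2  ⊔preds=⊤  new=⊤  stable
  step 17. node 0  ⊔preds=⊤  new=⊤  stable
  step 18. node 5  ⊔preds=⊤  new=⊤  old=0  +wl: 

Least fixpoint reached:
  node 0: ⊤
  node 1: ⊤
  node 2: ⊤
  node 3: ⊤
  node 4: ⊤
  node 5: ⊤
  node 6: 1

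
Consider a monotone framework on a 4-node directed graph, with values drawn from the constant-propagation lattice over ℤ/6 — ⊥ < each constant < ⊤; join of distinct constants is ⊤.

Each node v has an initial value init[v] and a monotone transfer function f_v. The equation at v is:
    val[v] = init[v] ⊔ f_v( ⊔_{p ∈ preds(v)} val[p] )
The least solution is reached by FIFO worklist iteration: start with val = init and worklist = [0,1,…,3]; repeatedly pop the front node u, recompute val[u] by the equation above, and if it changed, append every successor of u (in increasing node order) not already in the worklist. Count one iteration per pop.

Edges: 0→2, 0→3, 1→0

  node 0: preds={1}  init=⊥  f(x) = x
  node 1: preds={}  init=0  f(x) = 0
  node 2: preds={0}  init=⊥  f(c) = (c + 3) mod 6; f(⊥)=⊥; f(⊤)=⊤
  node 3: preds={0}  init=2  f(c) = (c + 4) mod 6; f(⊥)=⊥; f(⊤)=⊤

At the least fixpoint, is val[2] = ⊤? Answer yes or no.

no

Worklist (4 pops):
  #1 pop 0: in=0 → 0 (was ⊥); enqueue []
  #2 pop 1: in=⊥ → 0 (no change)
  #3 pop 2: in=0 → 3 (was ⊥); enqueue []
  #4 pop 3: in=0 → ⊤ (was 2); enqueue []

Fixpoint:
  val[0] = 0
  val[1] = 0
  val[2] = 3
  val[3] = ⊤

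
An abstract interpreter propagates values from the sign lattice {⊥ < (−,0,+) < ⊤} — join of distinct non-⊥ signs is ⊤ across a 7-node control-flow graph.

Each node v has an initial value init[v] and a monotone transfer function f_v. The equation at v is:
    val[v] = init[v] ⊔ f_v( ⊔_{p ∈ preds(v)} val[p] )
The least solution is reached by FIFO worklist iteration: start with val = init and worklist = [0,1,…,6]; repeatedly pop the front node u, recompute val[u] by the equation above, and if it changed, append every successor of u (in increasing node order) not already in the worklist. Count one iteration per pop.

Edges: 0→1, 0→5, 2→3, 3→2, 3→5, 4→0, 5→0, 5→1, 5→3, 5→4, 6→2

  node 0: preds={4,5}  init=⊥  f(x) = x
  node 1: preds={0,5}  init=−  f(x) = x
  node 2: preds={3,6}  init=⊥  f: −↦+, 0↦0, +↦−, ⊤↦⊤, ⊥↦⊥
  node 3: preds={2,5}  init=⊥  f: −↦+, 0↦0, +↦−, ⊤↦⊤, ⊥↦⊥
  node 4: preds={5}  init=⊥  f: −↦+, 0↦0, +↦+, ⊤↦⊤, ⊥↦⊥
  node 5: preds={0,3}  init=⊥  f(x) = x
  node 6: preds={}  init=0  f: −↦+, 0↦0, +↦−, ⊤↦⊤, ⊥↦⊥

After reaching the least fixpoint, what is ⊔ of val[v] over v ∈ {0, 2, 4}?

0

Trace (14 dequeues):
  [1] u=0 | in ⊥ | out ⊥ | ==
  [2] u=1 | in ⊥ | out − | ==
  [3] u=2 | in 0 | out 0 | prev ⊥ | push {}
  [4] u=3 | in 0 | out 0 | prev ⊥ | push {2}
  [5] u=4 | in ⊥ | out ⊥ | ==
  [6] u=5 | in 0 | out 0 | prev ⊥ | push {0,1,3,4}
  [7] u=6 | in ⊥ | out 0 | ==
  [8] u=2 | in 0 | out 0 | ==
  [9] u=0 | in 0 | out 0 | prev ⊥ | push {5}
  [10] u=1 | in 0 | out ⊤ | prev − | push {}
  [11] u=3 | in 0 | out 0 | ==
  [12] u=4 | in 0 | out 0 | prev ⊥ | push {0}
  [13] u=5 | in 0 | out 0 | ==
  [14] u=0 | in 0 | out 0 | ==

Converged values:
  [0] 0
  [1] ⊤
  [2] 0
  [3] 0
  [4] 0
  [5] 0
  [6] 0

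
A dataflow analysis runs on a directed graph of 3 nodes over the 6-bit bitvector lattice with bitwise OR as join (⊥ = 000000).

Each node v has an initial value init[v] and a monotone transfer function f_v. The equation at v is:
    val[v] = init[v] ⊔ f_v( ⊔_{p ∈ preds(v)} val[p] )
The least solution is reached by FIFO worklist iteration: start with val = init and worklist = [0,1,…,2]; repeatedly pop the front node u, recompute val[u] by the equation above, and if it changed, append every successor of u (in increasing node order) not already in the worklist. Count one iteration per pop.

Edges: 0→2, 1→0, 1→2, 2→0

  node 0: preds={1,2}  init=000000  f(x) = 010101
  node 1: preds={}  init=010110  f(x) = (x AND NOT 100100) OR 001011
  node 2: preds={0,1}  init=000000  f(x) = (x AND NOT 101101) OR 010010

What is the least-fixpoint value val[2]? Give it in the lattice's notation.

010010

Worklist (4 pops):
  #1 pop 0: in=010110 → 010101 (was 000000); enqueue []
  #2 pop 1: in=000000 → 011111 (was 010110); enqueue [0]
  #3 pop 2: in=011111 → 010010 (was 000000); enqueue []
  #4 pop 0: in=011111 → 010101 (no change)

Fixpoint:
  val[0] = 010101
  val[1] = 011111
  val[2] = 010010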